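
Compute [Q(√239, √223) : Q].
[Q(√239, √223) : Q] = 4

[Q(√239):Q] = 2 (min poly x^2 - 239, irreducible since 239 is squarefree > 1). For the top step, suppose √223 ∈ Q(√239), say √223 = c + d√239 with c, d ∈ Q. Squaring: 223 = c^2 + 239d^2 + 2cd√239. Since √239 ∉ Q this forces 2cd = 0. If d = 0 then √223 = c ∈ Q, contradicting 223 squarefree > 1. If c = 0 then 223 = 239d^2, so 239·223 = (239d)^2 is a perfect square in Q — but 239·223 = 53297 is not a perfect square (since 239 and 223 are distinct squarefree integers). Contradiction. Hence √223 ∉ Q(√239), so x^2 - 223 stays irreducible over Q(√239) and [Q(√239, √223) : Q(√239)] = 2. By the tower law, [Q(√239, √223) : Q] = 2 · 2 = 4.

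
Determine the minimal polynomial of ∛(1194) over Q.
m_α(x) = x^3 - 1194

α satisfies α^3 = 1194, so x^3 - 1194 annihilates α. By the rational root test, a rational root p/q (in lowest terms) of x^3 - 1194 would satisfy p^3 = 1194 q^3, forcing q = 1 and p^3 = 1194; but 1194 is not a perfect cube, contradiction. A monic cubic over Q with no rational root is irreducible (any nontrivial factorization would include a linear factor). Hence x^3 - 1194 is the minimal polynomial of α, and in particular [Q(α):Q] = 3.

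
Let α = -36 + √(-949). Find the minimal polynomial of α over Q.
m_α(x) = x^2 + 72x + 2245

From α + 36 = √(-949), squaring gives (α + 36)^2 = -949, i.e. α^2 + 72α + 1296 = -949, so α^2 + 72α + 2245 = 0. The discriminant of x^2 + 72x + 2245 is (72)^2 - 4·(2245) = 5184 - 8980 = -3796, and 4·(-949) is not a perfect square in Q since -949 is squarefree and ≠ 1. Hence x^2 + 72x + 2245 is irreducible over Q and is the minimal polynomial of α.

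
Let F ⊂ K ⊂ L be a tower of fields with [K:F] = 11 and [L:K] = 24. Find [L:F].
[L:F] = 264

The tower law says that for any tower of field extensions F ⊂ K ⊂ L with finite degrees, [L:F] = [L:K] · [K:F]. Here this gives [L:F] = 24 · 11 = 264.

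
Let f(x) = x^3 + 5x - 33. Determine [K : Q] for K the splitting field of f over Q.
[K : Q] = 6

By the rational root test, any rational root of the monic integer polynomial f(x) = x^3 + 5x - 33 must be an integer dividing the constant term -33, i.e. one of ±{1, 3, 11, 33}. Evaluating: f(1) = -27, f(-1) = -39, f(3) = 9, f(-3) = -75, f(11) = 1353, f(-11) = -1419, f(33) = 36069, f(-33) = -36135; none is 0, so f has no rational root and is therefore irreducible over Q (a cubic with no linear factor over a field is irreducible). For an irreducible cubic, the Galois group is A_3 or S_3 according as the discriminant disc(f) = -4a^3 - 27b^2 = -4·(5)^3 - 27·(-33)^2 = -29903 is or is not a square in Q. Here disc(f) = -29903 is not a perfect square in Q, so the Galois group of f over Q is not contained in A_3 and must be all of S_3. The splitting field has degree |S_3| = 6 over Q, so [K : Q] = 6.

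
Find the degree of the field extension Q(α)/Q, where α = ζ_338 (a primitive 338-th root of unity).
[Q(α):Q] = 156

The minimal polynomial of ζ_338 over Q is the 338-th cyclotomic polynomial Φ_338(x), which is irreducible over Q and has degree φ(338) = 156. Hence [Q(α):Q] = φ(338) = 156.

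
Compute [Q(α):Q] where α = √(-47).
[Q(α):Q] = 2

[Q(α):Q] equals the degree of the minimal polynomial of α. Here α^2 = -47 and x^2 + 47 is irreducible (d = -47 is squarefree, ≠ 1, hence not a square), so deg(m_α) = 2. Thus [Q(α):Q] = 2.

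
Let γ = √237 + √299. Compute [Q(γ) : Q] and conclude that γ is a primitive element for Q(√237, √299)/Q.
[Q(γ) : Q] = 4 (equivalently, Q(γ) = Q(√237, √299))

Obviously Q(γ) ⊆ Q(√237, √299), and [Q(√237, √299):Q] = 4 (since 237, 299 are distinct squarefree integers > 1 with 70863 not a perfect square). To show equality we compute the minimal polynomial of γ. From γ = √237 + √299: γ^2 = 237 + 2√(70863) + 299 = 536 + 2√(70863), so γ^2 - 536 = 2√(70863); squaring, (γ^2 - 536)^2 = 4·70863, i.e. γ^4 - 1072γ^2 + 287296 - 283452 = 0, i.e. γ^4 - 1072γ^2 + 3844 = 0. So γ is a root of x^4 - 1072x^2 + 3844. This polynomial is irreducible over Q: it has no rational root (each ±√237 ± √299 is irrational), and any factorization into two quadratics over Q would force √(70863) ∈ Q (pairing opposite roots) or √237, √299 ∈ Q (other pairings), all impossible. Hence [Q(γ):Q] = 4 = [Q(√237, √299):Q], so Q(γ) = Q(√237, √299).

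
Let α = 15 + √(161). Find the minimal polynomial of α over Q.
m_α(x) = x^2 - 30x + 64

From α - 15 = √(161), squaring gives (α - 15)^2 = 161, i.e. α^2 - 30α + 225 = 161, so α^2 - 30α + 64 = 0. The discriminant of x^2 - 30x + 64 is (-30)^2 - 4·(64) = 900 - 256 = 644, and 4·(161) is not a perfect square in Q since 161 is squarefree and ≠ 1. Hence x^2 - 30x + 64 is irreducible over Q and is the minimal polynomial of α.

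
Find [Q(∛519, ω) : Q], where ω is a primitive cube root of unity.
[Q(∛519, ω) : Q] = 6

[Q(∛519):Q] = 3 (min poly x^3 - 519, irreducible since 519 is not a perfect cube). [Q(ω):Q] = 2 (min poly x^2 + x + 1). Since Q(∛519) ⊂ R and ω ∉ R, we have ω ∉ Q(∛519), so x^2 + x + 1 remains irreducible over Q(∛519) and [Q(∛519, ω) : Q(∛519)] = 2. By the tower law, [Q(∛519, ω) : Q] = 3 · 2 = 6. (In fact Q(∛519, ω) is the splitting field of x^3 - 519 over Q.)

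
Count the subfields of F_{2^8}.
F_{2^8} has 4 subfields

The subfields of F_{p^n} are exactly the fields F_{p^d} for d | n (each is the fixed field of the unique index-d subgroup of Gal(F_{p^n}/F_p) ≅ Z/nZ). The divisors of n = 8 are {1, 2, 4, 8}, giving 4 subfields: F_{2^1}, F_{2^2}, F_{2^4}, F_{2^8}.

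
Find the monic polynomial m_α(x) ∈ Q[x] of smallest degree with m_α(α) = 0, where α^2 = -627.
m_α(x) = x^2 + 627

α satisfies α^2 + 627 = 0, so x^2 + 627 annihilates α. Since d = -627 is squarefree and ≠ 1, it is not a perfect square in Q, so x^2 + 627 has no rational root and is therefore irreducible over Q (a degree-2 polynomial over a field is irreducible iff it has no root). Hence m_α(x) = x^2 + 627.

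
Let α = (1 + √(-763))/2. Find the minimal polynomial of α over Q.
m_α(x) = x^2 - x + 191

From 2α - 1 = √(-763), squaring gives (2α - 1)^2 = -763, i.e. 4α^2 - 4α + 1 = -763, so α^2 - α + (1 + 763)/4 = 0. Since -763 ≡ 1 (mod 4), (1 + 763)/4 = 191 ∈ Z. The polynomial x^2 - x + 191 has discriminant 1 - 4·(191) = -763, which is not a perfect square in Q (d = -763 is squarefree and ≠ 1), so x^2 - x + 191 is irreducible over Q. It is the minimal polynomial of α.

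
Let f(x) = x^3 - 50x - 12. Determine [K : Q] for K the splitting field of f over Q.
[K : Q] = 6

By the rational root test, any rational root of the monic integer polynomial f(x) = x^3 - 50x - 12 must be an integer dividing the constant term -12, i.e. one of ±{1, 2, 3, 4, 6, 12}. Evaluating: f(1) = -61, f(-1) = 37, f(2) = -104, f(-2) = 80, f(3) = -135, f(-3) = 111, f(4) = -148, f(-4) = 124, f(6) = -96, f(-6) = 72, f(12) = 1116, f(-12) = -1140; none is 0, so f has no rational root and is therefore irreducible over Q (a cubic with no linear factor over a field is irreducible). For an irreducible cubic, the Galois group is A_3 or S_3 according as the discriminant disc(f) = -4a^3 - 27b^2 = -4·(-50)^3 - 27·(-12)^2 = 496112 is or is not a square in Q. Here disc(f) = 496112 is not a perfect square in Q, so the Galois group of f over Q is not contained in A_3 and must be all of S_3. The splitting field has degree |S_3| = 6 over Q, so [K : Q] = 6.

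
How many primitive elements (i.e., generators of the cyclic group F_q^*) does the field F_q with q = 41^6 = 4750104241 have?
There are φ(4750104240) = 1083124224 primitive elements

F_q^* is cyclic of order q - 1 = 4750104240. A cyclic group of order m has exactly φ(m) generators. Here m = 4750104240 = 2^4 · 3^2 · 5 · 7 · 547 · 1723, so the number of primitive elements is φ(4750104240) = 1083124224.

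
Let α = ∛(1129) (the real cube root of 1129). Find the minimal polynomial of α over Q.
m_α(x) = x^3 - 1129

α satisfies α^3 = 1129, so x^3 - 1129 annihilates α. By the rational root test, a rational root p/q (in lowest terms) of x^3 - 1129 would satisfy p^3 = 1129 q^3, forcing q = 1 and p^3 = 1129; but 1129 is not a perfect cube, contradiction. A monic cubic over Q with no rational root is irreducible (any nontrivial factorization would include a linear factor). Hence x^3 - 1129 is the minimal polynomial of α, and in particular [Q(α):Q] = 3.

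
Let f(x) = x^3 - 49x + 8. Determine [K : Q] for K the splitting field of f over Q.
[K : Q] = 6

By the rational root test, any rational root of the monic integer polynomial f(x) = x^3 - 49x + 8 must be an integer dividing the constant term 8, i.e. one of ±{1, 2, 4, 8}. Evaluating: f(1) = -40, f(-1) = 56, f(2) = -82, f(-2) = 98, f(4) = -124, f(-4) = 140, f(8) = 128, f(-8) = -112; none is 0, so f has no rational root and is therefore irreducible over Q (a cubic with no linear factor over a field is irreducible). For an irreducible cubic, the Galois group is A_3 or S_3 according as the discriminant disc(f) = -4a^3 - 27b^2 = -4·(-49)^3 - 27·(8)^2 = 468868 is or is not a square in Q. Here disc(f) = 468868 is not a perfect square in Q, so the Galois group of f over Q is not contained in A_3 and must be all of S_3. The splitting field has degree |S_3| = 6 over Q, so [K : Q] = 6.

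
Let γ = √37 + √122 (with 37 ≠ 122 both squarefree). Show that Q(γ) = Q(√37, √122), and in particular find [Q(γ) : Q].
[Q(γ) : Q] = 4 (equivalently, Q(γ) = Q(√37, √122))

Obviously Q(γ) ⊆ Q(√37, √122), and [Q(√37, √122):Q] = 4 (since 37, 122 are distinct squarefree integers > 1 with 4514 not a perfect square). To show equality we compute the minimal polynomial of γ. From γ = √37 + √122: γ^2 = 37 + 2√(4514) + 122 = 159 + 2√(4514), so γ^2 - 159 = 2√(4514); squaring, (γ^2 - 159)^2 = 4·4514, i.e. γ^4 - 318γ^2 + 25281 - 18056 = 0, i.e. γ^4 - 318γ^2 + 7225 = 0. So γ is a root of x^4 - 318x^2 + 7225. This polynomial is irreducible over Q: it has no rational root (each ±√37 ± √122 is irrational), and any factorization into two quadratics over Q would force √(4514) ∈ Q (pairing opposite roots) or √37, √122 ∈ Q (other pairings), all impossible. Hence [Q(γ):Q] = 4 = [Q(√37, √122):Q], so Q(γ) = Q(√37, √122).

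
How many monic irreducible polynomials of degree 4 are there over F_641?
There are 42205696320 monic irreducible polynomials of degree 4 over F_641

Each element of F_{641^4} that lies in no proper subfield is a root of exactly one monic irreducible of degree 4 over F_641, and each such polynomial has 4 distinct roots in F_{641^4}. By Möbius inversion the count is N_641(4) = (1/4) Σ_{d|4} μ(4/d) · 641^d = (1/4)(μ(4)·641^1 + μ(2)·641^2 + μ(1)·641^4) = 168822785280/4 = 42205696320.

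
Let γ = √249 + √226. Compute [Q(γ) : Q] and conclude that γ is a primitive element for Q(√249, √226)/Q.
[Q(γ) : Q] = 4 (equivalently, Q(γ) = Q(√249, √226))

Obviously Q(γ) ⊆ Q(√249, √226), and [Q(√249, √226):Q] = 4 (since 249, 226 are distinct squarefree integers > 1 with 56274 not a perfect square). To show equality we compute the minimal polynomial of γ. From γ = √249 + √226: γ^2 = 249 + 2√(56274) + 226 = 475 + 2√(56274), so γ^2 - 475 = 2√(56274); squaring, (γ^2 - 475)^2 = 4·56274, i.e. γ^4 - 950γ^2 + 225625 - 225096 = 0, i.e. γ^4 - 950γ^2 + 529 = 0. So γ is a root of x^4 - 950x^2 + 529. This polynomial is irreducible over Q: it has no rational root (each ±√249 ± √226 is irrational), and any factorization into two quadratics over Q would force √(56274) ∈ Q (pairing opposite roots) or √249, √226 ∈ Q (other pairings), all impossible. Hence [Q(γ):Q] = 4 = [Q(√249, √226):Q], so Q(γ) = Q(√249, √226).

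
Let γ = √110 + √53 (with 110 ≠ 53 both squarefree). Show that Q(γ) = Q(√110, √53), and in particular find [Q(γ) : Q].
[Q(γ) : Q] = 4 (equivalently, Q(γ) = Q(√110, √53))

Obviously Q(γ) ⊆ Q(√110, √53), and [Q(√110, √53):Q] = 4 (since 110, 53 are distinct squarefree integers > 1 with 5830 not a perfect square). To show equality we compute the minimal polynomial of γ. From γ = √110 + √53: γ^2 = 110 + 2√(5830) + 53 = 163 + 2√(5830), so γ^2 - 163 = 2√(5830); squaring, (γ^2 - 163)^2 = 4·5830, i.e. γ^4 - 326γ^2 + 26569 - 23320 = 0, i.e. γ^4 - 326γ^2 + 3249 = 0. So γ is a root of x^4 - 326x^2 + 3249. This polynomial is irreducible over Q: it has no rational root (each ±√110 ± √53 is irrational), and any factorization into two quadratics over Q would force √(5830) ∈ Q (pairing opposite roots) or √110, √53 ∈ Q (other pairings), all impossible. Hence [Q(γ):Q] = 4 = [Q(√110, √53):Q], so Q(γ) = Q(√110, √53).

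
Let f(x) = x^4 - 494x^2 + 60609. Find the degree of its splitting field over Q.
[K : Q] = 4

Solving the quadratic in x^2: x^2 = (494 ± √(494^2 - 4·60609))/2 = (494 ± √1600)/2 = (494 ± 40)/2, giving x^2 = 227 or x^2 = 267. So f(x) = (x^2 - 227)(x^2 - 267) and the roots of f are ±√227, ±√267. Hence the splitting field is K = Q(√227, √267). Since 227 and 267 are distinct squarefree integers > 1, their product 60609 is not a perfect square, so √267 ∉ Q(√227). By the tower law [K:Q] = [Q(√227,√267):Q(√227)] · [Q(√227):Q] = 2 · 2 = 4.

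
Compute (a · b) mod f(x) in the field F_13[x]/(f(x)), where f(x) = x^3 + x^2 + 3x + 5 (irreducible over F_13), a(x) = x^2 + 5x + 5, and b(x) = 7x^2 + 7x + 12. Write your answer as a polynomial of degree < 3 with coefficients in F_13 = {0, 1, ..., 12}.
a · b ≡ 7x + 2 (mod f(x))

Multiply in F_13[x]: a(x)·b(x) = (x^2 + 5x + 5)·(7x^2 + 7x + 12) = 7x^4 + 3x^3 + 4x^2 + 4x + 8. This has degree ≥ 3, so divide by f(x) over F_13: 7x^4 + 3x^3 + 4x^2 + 4x + 8 = (7x + 9)·(x^3 + x^2 + 3x + 5) + (7x + 2). Hence a·b ≡ 7x + 2 (mod f). (F_13[x]/(f) is a field with 13^3 = 2197 elements since f is irreducible of degree 3.)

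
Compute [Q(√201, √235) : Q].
[Q(√201, √235) : Q] = 4

[Q(√201):Q] = 2 (min poly x^2 - 201, irreducible since 201 is squarefree > 1). For the top step, suppose √235 ∈ Q(√201), say √235 = c + d√201 with c, d ∈ Q. Squaring: 235 = c^2 + 201d^2 + 2cd√201. Since √201 ∉ Q this forces 2cd = 0. If d = 0 then √235 = c ∈ Q, contradicting 235 squarefree > 1. If c = 0 then 235 = 201d^2, so 201·235 = (201d)^2 is a perfect square in Q — but 201·235 = 47235 is not a perfect square (since 201 and 235 are distinct squarefree integers). Contradiction. Hence √235 ∉ Q(√201), so x^2 - 235 stays irreducible over Q(√201) and [Q(√201, √235) : Q(√201)] = 2. By the tower law, [Q(√201, √235) : Q] = 2 · 2 = 4.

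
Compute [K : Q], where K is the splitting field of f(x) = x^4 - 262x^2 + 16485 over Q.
[K : Q] = 4

Solving the quadratic in x^2: x^2 = (262 ± √(262^2 - 4·16485))/2 = (262 ± √2704)/2 = (262 ± 52)/2, giving x^2 = 157 or x^2 = 105. So f(x) = (x^2 - 157)(x^2 - 105) and the roots of f are ±√157, ±√105. Hence the splitting field is K = Q(√157, √105). Since 157 and 105 are distinct squarefree integers > 1, their product 16485 is not a perfect square, so √105 ∉ Q(√157). By the tower law [K:Q] = [Q(√157,√105):Q(√157)] · [Q(√157):Q] = 2 · 2 = 4.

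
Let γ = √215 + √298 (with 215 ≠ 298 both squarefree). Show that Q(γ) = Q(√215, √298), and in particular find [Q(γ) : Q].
[Q(γ) : Q] = 4 (equivalently, Q(γ) = Q(√215, √298))

Obviously Q(γ) ⊆ Q(√215, √298), and [Q(√215, √298):Q] = 4 (since 215, 298 are distinct squarefree integers > 1 with 64070 not a perfect square). To show equality we compute the minimal polynomial of γ. From γ = √215 + √298: γ^2 = 215 + 2√(64070) + 298 = 513 + 2√(64070), so γ^2 - 513 = 2√(64070); squaring, (γ^2 - 513)^2 = 4·64070, i.e. γ^4 - 1026γ^2 + 263169 - 256280 = 0, i.e. γ^4 - 1026γ^2 + 6889 = 0. So γ is a root of x^4 - 1026x^2 + 6889. This polynomial is irreducible over Q: it has no rational root (each ±√215 ± √298 is irrational), and any factorization into two quadratics over Q would force √(64070) ∈ Q (pairing opposite roots) or √215, √298 ∈ Q (other pairings), all impossible. Hence [Q(γ):Q] = 4 = [Q(√215, √298):Q], so Q(γ) = Q(√215, √298).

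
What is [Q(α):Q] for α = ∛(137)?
[Q(α):Q] = 3

The minimal polynomial of α is x^3 - 137, irreducible over Q since 137 is not a perfect cube (so x^3 - 137 has no rational root). Hence [Q(α):Q] = deg(m_α) = 3.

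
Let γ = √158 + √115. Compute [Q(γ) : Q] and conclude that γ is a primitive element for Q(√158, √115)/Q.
[Q(γ) : Q] = 4 (equivalently, Q(γ) = Q(√158, √115))

Obviously Q(γ) ⊆ Q(√158, √115), and [Q(√158, √115):Q] = 4 (since 158, 115 are distinct squarefree integers > 1 with 18170 not a perfect square). To show equality we compute the minimal polynomial of γ. From γ = √158 + √115: γ^2 = 158 + 2√(18170) + 115 = 273 + 2√(18170), so γ^2 - 273 = 2√(18170); squaring, (γ^2 - 273)^2 = 4·18170, i.e. γ^4 - 546γ^2 + 74529 - 72680 = 0, i.e. γ^4 - 546γ^2 + 1849 = 0. So γ is a root of x^4 - 546x^2 + 1849. This polynomial is irreducible over Q: it has no rational root (each ±√158 ± √115 is irrational), and any factorization into two quadratics over Q would force √(18170) ∈ Q (pairing opposite roots) or √158, √115 ∈ Q (other pairings), all impossible. Hence [Q(γ):Q] = 4 = [Q(√158, √115):Q], so Q(γ) = Q(√158, √115).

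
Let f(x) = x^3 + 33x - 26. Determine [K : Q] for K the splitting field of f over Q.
[K : Q] = 6

By the rational root test, any rational root of the monic integer polynomial f(x) = x^3 + 33x - 26 must be an integer dividing the constant term -26, i.e. one of ±{1, 2, 13, 26}. Evaluating: f(1) = 8, f(-1) = -60, f(2) = 48, f(-2) = -100, f(13) = 2600, f(-13) = -2652, f(26) = 18408, f(-26) = -18460; none is 0, so f has no rational root and is therefore irreducible over Q (a cubic with no linear factor over a field is irreducible). For an irreducible cubic, the Galois group is A_3 or S_3 according as the discriminant disc(f) = -4a^3 - 27b^2 = -4·(33)^3 - 27·(-26)^2 = -162000 is or is not a square in Q. Here disc(f) = -162000 is not a perfect square in Q, so the Galois group of f over Q is not contained in A_3 and must be all of S_3. The splitting field has degree |S_3| = 6 over Q, so [K : Q] = 6.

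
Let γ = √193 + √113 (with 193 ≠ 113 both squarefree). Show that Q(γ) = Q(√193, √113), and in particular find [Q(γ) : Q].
[Q(γ) : Q] = 4 (equivalently, Q(γ) = Q(√193, √113))

Obviously Q(γ) ⊆ Q(√193, √113), and [Q(√193, √113):Q] = 4 (since 193, 113 are distinct squarefree integers > 1 with 21809 not a perfect square). To show equality we compute the minimal polynomial of γ. From γ = √193 + √113: γ^2 = 193 + 2√(21809) + 113 = 306 + 2√(21809), so γ^2 - 306 = 2√(21809); squaring, (γ^2 - 306)^2 = 4·21809, i.e. γ^4 - 612γ^2 + 93636 - 87236 = 0, i.e. γ^4 - 612γ^2 + 6400 = 0. So γ is a root of x^4 - 612x^2 + 6400. This polynomial is irreducible over Q: it has no rational root (each ±√193 ± √113 is irrational), and any factorization into two quadratics over Q would force √(21809) ∈ Q (pairing opposite roots) or √193, √113 ∈ Q (other pairings), all impossible. Hence [Q(γ):Q] = 4 = [Q(√193, √113):Q], so Q(γ) = Q(√193, √113).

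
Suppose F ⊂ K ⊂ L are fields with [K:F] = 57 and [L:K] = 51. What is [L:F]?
[L:F] = 2907

The tower law says that for any tower of field extensions F ⊂ K ⊂ L with finite degrees, [L:F] = [L:K] · [K:F]. Here this gives [L:F] = 51 · 57 = 2907.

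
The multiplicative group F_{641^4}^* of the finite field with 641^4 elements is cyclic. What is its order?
|F_{641^4}^*| = 168823196160

F_{641^4} has 641^4 = 168823196161 elements; its multiplicative group consists of all nonzero elements, so |F_{641^4}^*| = 168823196161 - 1 = 168823196160. (It is cyclic since any finite subgroup of the multiplicative group of a field is cyclic.)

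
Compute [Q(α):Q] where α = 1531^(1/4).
[Q(α):Q] = 4

α is a root of x^4 - 1531. By Eisenstein's criterion at the prime p = 1531 (which divides the constant term 1531 but p^2 = 2343961 does not, since 1531 is squarefree), x^4 - 1531 is irreducible over Q. Hence [Q(α):Q] = 4.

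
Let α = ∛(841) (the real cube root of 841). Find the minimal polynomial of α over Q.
m_α(x) = x^3 - 841

α satisfies α^3 = 841, so x^3 - 841 annihilates α. By the rational root test, a rational root p/q (in lowest terms) of x^3 - 841 would satisfy p^3 = 841 q^3, forcing q = 1 and p^3 = 841; but 841 is not a perfect cube, contradiction. A monic cubic over Q with no rational root is irreducible (any nontrivial factorization would include a linear factor). Hence x^3 - 841 is the minimal polynomial of α, and in particular [Q(α):Q] = 3.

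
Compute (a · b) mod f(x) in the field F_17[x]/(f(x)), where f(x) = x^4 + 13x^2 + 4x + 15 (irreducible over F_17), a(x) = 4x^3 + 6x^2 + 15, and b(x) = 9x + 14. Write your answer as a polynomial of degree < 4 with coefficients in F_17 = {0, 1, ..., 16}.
a · b ≡ 8x^3 + 7x^2 + 8x + 10 (mod f(x))

Multiply in F_17[x]: a(x)·b(x) = (4x^3 + 6x^2 + 15)·(9x + 14) = 2x^4 + 8x^3 + 16x^2 + 16x + 6. This has degree ≥ 4, so divide by f(x) over F_17: 2x^4 + 8x^3 + 16x^2 + 16x + 6 = (2)·(x^4 + 13x^2 + 4x + 15) + (8x^3 + 7x^2 + 8x + 10). Hence a·b ≡ 8x^3 + 7x^2 + 8x + 10 (mod f). (F_17[x]/(f) is a field with 17^4 = 83521 elements since f is irreducible of degree 4.)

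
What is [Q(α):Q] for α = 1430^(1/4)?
[Q(α):Q] = 4

α is a root of x^4 - 1430. By Eisenstein's criterion at the prime p = 2 (which divides the constant term 1430 but p^2 = 4 does not, since 1430 is squarefree), x^4 - 1430 is irreducible over Q. Hence [Q(α):Q] = 4.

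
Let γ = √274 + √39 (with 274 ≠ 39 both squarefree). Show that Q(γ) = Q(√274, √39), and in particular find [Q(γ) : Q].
[Q(γ) : Q] = 4 (equivalently, Q(γ) = Q(√274, √39))

Obviously Q(γ) ⊆ Q(√274, √39), and [Q(√274, √39):Q] = 4 (since 274, 39 are distinct squarefree integers > 1 with 10686 not a perfect square). To show equality we compute the minimal polynomial of γ. From γ = √274 + √39: γ^2 = 274 + 2√(10686) + 39 = 313 + 2√(10686), so γ^2 - 313 = 2√(10686); squaring, (γ^2 - 313)^2 = 4·10686, i.e. γ^4 - 626γ^2 + 97969 - 42744 = 0, i.e. γ^4 - 626γ^2 + 55225 = 0. So γ is a root of x^4 - 626x^2 + 55225. This polynomial is irreducible over Q: it has no rational root (each ±√274 ± √39 is irrational), and any factorization into two quadratics over Q would force √(10686) ∈ Q (pairing opposite roots) or √274, √39 ∈ Q (other pairings), all impossible. Hence [Q(γ):Q] = 4 = [Q(√274, √39):Q], so Q(γ) = Q(√274, √39).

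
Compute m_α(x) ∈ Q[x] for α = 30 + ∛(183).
m_α(x) = x^3 - 90x^2 + 2700x - 27183

Set β = α - 30 = ∛(183), so β^3 = 183. Then (α - 30)^3 - 183 = 0, i.e. α is a root of g(x) = (x - 30)^3 - 183 = x^3 - 90x^2 + 2700x - 27183. Since g(x) = h(x - 30) where h(x) = x^3 - 183, and h is irreducible over Q (because 183 is not a perfect cube, so h has no rational root, and a monic cubic with no rational root is irreducible), g is also irreducible (irreducibility is preserved under the substitution x → x - 30). Hence m_α(x) = x^3 - 90x^2 + 2700x - 27183.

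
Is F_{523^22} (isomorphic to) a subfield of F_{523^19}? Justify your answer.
No: F_{523^22} is not a subfield of F_{523^19}

F_{p^m} embeds in F_{p^n} iff m | n. Here 22 ∤ 19 (since 19 = 0·22 + 19 with remainder 19 ≠ 0), so F_{523^22} is not a subfield of F_{523^19}. Equivalently: if it were, the tower law would give 22 = [F_{523^22}:F_523] dividing [F_{523^19}:F_523] = 19, contradiction.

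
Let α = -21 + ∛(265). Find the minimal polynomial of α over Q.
m_α(x) = x^3 + 63x^2 + 1323x + 8996

Set β = α + 21 = ∛(265), so β^3 = 265. Then (α + 21)^3 - 265 = 0, i.e. α is a root of g(x) = (x + 21)^3 - 265 = x^3 + 63x^2 + 1323x + 8996. Since g(x) = h(x + 21) where h(x) = x^3 - 265, and h is irreducible over Q (because 265 is not a perfect cube, so h has no rational root, and a monic cubic with no rational root is irreducible), g is also irreducible (irreducibility is preserved under the substitution x → x + 21). Hence m_α(x) = x^3 + 63x^2 + 1323x + 8996.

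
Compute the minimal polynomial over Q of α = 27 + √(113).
m_α(x) = x^2 - 54x + 616

From α - 27 = √(113), squaring gives (α - 27)^2 = 113, i.e. α^2 - 54α + 729 = 113, so α^2 - 54α + 616 = 0. The discriminant of x^2 - 54x + 616 is (-54)^2 - 4·(616) = 2916 - 2464 = 452, and 4·(113) is not a perfect square in Q since 113 is squarefree and ≠ 1. Hence x^2 - 54x + 616 is irreducible over Q and is the minimal polynomial of α.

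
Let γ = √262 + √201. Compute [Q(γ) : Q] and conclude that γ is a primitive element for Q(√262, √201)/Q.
[Q(γ) : Q] = 4 (equivalently, Q(γ) = Q(√262, √201))

Obviously Q(γ) ⊆ Q(√262, √201), and [Q(√262, √201):Q] = 4 (since 262, 201 are distinct squarefree integers > 1 with 52662 not a perfect square). To show equality we compute the minimal polynomial of γ. From γ = √262 + √201: γ^2 = 262 + 2√(52662) + 201 = 463 + 2√(52662), so γ^2 - 463 = 2√(52662); squaring, (γ^2 - 463)^2 = 4·52662, i.e. γ^4 - 926γ^2 + 214369 - 210648 = 0, i.e. γ^4 - 926γ^2 + 3721 = 0. So γ is a root of x^4 - 926x^2 + 3721. This polynomial is irreducible over Q: it has no rational root (each ±√262 ± √201 is irrational), and any factorization into two quadratics over Q would force √(52662) ∈ Q (pairing opposite roots) or √262, √201 ∈ Q (other pairings), all impossible. Hence [Q(γ):Q] = 4 = [Q(√262, √201):Q], so Q(γ) = Q(√262, √201).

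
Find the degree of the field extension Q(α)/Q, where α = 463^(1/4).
[Q(α):Q] = 4

α is a root of x^4 - 463. By Eisenstein's criterion at the prime p = 463 (which divides the constant term 463 but p^2 = 214369 does not, since 463 is squarefree), x^4 - 463 is irreducible over Q. Hence [Q(α):Q] = 4.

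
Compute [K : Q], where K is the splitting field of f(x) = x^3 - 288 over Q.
[K : Q] = 6

The roots of x^3 - 288 are ∛288, ω∛288, ω^2∛288 where ω = e^(2πi/3) is a primitive cube root of unity, so K = Q(∛288, ω). Now [Q(∛288):Q] = 3 (since 288 is not a perfect cube, x^3 - 288 is irreducible) and [Q(ω):Q] = 2. Both 2 and 3 divide [K:Q], and [K:Q] ≤ 3·2 = 6, so [K:Q] = 6. (Equivalently: Q(∛288) ⊂ R but ω ∉ R, so [K : Q(∛288)] = 2.)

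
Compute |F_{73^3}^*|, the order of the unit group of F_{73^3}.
|F_{73^3}^*| = 389016

F_{73^3} has 73^3 = 389017 elements; its multiplicative group consists of all nonzero elements, so |F_{73^3}^*| = 389017 - 1 = 389016. (It is cyclic since any finite subgroup of the multiplicative group of a field is cyclic.)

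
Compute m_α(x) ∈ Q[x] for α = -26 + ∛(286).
m_α(x) = x^3 + 78x^2 + 2028x + 17290

Set β = α + 26 = ∛(286), so β^3 = 286. Then (α + 26)^3 - 286 = 0, i.e. α is a root of g(x) = (x + 26)^3 - 286 = x^3 + 78x^2 + 2028x + 17290. Since g(x) = h(x + 26) where h(x) = x^3 - 286, and h is irreducible over Q (because 286 is not a perfect cube, so h has no rational root, and a monic cubic with no rational root is irreducible), g is also irreducible (irreducibility is preserved under the substitution x → x + 26). Hence m_α(x) = x^3 + 78x^2 + 2028x + 17290.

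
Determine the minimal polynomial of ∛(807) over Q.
m_α(x) = x^3 - 807

α satisfies α^3 = 807, so x^3 - 807 annihilates α. By the rational root test, a rational root p/q (in lowest terms) of x^3 - 807 would satisfy p^3 = 807 q^3, forcing q = 1 and p^3 = 807; but 807 is not a perfect cube, contradiction. A monic cubic over Q with no rational root is irreducible (any nontrivial factorization would include a linear factor). Hence x^3 - 807 is the minimal polynomial of α, and in particular [Q(α):Q] = 3.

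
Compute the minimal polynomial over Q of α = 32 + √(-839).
m_α(x) = x^2 - 64x + 1863

From α - 32 = √(-839), squaring gives (α - 32)^2 = -839, i.e. α^2 - 64α + 1024 = -839, so α^2 - 64α + 1863 = 0. The discriminant of x^2 - 64x + 1863 is (-64)^2 - 4·(1863) = 4096 - 7452 = -3356, and 4·(-839) is not a perfect square in Q since -839 is squarefree and ≠ 1. Hence x^2 - 64x + 1863 is irreducible over Q and is the minimal polynomial of α.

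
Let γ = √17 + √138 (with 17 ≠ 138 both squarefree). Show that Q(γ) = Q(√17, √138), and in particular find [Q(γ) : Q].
[Q(γ) : Q] = 4 (equivalently, Q(γ) = Q(√17, √138))

Obviously Q(γ) ⊆ Q(√17, √138), and [Q(√17, √138):Q] = 4 (since 17, 138 are distinct squarefree integers > 1 with 2346 not a perfect square). To show equality we compute the minimal polynomial of γ. From γ = √17 + √138: γ^2 = 17 + 2√(2346) + 138 = 155 + 2√(2346), so γ^2 - 155 = 2√(2346); squaring, (γ^2 - 155)^2 = 4·2346, i.e. γ^4 - 310γ^2 + 24025 - 9384 = 0, i.e. γ^4 - 310γ^2 + 14641 = 0. So γ is a root of x^4 - 310x^2 + 14641. This polynomial is irreducible over Q: it has no rational root (each ±√17 ± √138 is irrational), and any factorization into two quadratics over Q would force √(2346) ∈ Q (pairing opposite roots) or √17, √138 ∈ Q (other pairings), all impossible. Hence [Q(γ):Q] = 4 = [Q(√17, √138):Q], so Q(γ) = Q(√17, √138).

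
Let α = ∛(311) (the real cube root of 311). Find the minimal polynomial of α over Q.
m_α(x) = x^3 - 311

α satisfies α^3 = 311, so x^3 - 311 annihilates α. By the rational root test, a rational root p/q (in lowest terms) of x^3 - 311 would satisfy p^3 = 311 q^3, forcing q = 1 and p^3 = 311; but 311 is not a perfect cube, contradiction. A monic cubic over Q with no rational root is irreducible (any nontrivial factorization would include a linear factor). Hence x^3 - 311 is the minimal polynomial of α, and in particular [Q(α):Q] = 3.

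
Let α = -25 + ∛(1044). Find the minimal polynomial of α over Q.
m_α(x) = x^3 + 75x^2 + 1875x + 14581

Set β = α + 25 = ∛(1044), so β^3 = 1044. Then (α + 25)^3 - 1044 = 0, i.e. α is a root of g(x) = (x + 25)^3 - 1044 = x^3 + 75x^2 + 1875x + 14581. Since g(x) = h(x + 25) where h(x) = x^3 - 1044, and h is irreducible over Q (because 1044 is not a perfect cube, so h has no rational root, and a monic cubic with no rational root is irreducible), g is also irreducible (irreducibility is preserved under the substitution x → x + 25). Hence m_α(x) = x^3 + 75x^2 + 1875x + 14581.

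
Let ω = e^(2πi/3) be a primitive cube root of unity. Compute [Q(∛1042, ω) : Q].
[Q(∛1042, ω) : Q] = 6

[Q(∛1042):Q] = 3 (min poly x^3 - 1042, irreducible since 1042 is not a perfect cube). [Q(ω):Q] = 2 (min poly x^2 + x + 1). Since Q(∛1042) ⊂ R and ω ∉ R, we have ω ∉ Q(∛1042), so x^2 + x + 1 remains irreducible over Q(∛1042) and [Q(∛1042, ω) : Q(∛1042)] = 2. By the tower law, [Q(∛1042, ω) : Q] = 3 · 2 = 6. (In fact Q(∛1042, ω) is the splitting field of x^3 - 1042 over Q.)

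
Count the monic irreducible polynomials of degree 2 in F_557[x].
There are 154846 monic irreducible polynomials of degree 2 over F_557

Each element of F_{557^2} that lies in no proper subfield is a root of exactly one monic irreducible of degree 2 over F_557, and each such polynomial has 2 distinct roots in F_{557^2}. By Möbius inversion the count is N_557(2) = (1/2) Σ_{d|2} μ(2/d) · 557^d = (1/2)(μ(2)·557^1 + μ(1)·557^2) = 309692/2 = 154846.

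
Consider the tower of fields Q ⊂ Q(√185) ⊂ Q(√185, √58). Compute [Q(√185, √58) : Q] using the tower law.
[Q(√185, √58) : Q] = 4

[Q(√185):Q] = 2 (min poly x^2 - 185, irreducible since 185 is squarefree > 1). For the top step, suppose √58 ∈ Q(√185), say √58 = c + d√185 with c, d ∈ Q. Squaring: 58 = c^2 + 185d^2 + 2cd√185. Since √185 ∉ Q this forces 2cd = 0. If d = 0 then √58 = c ∈ Q, contradicting 58 squarefree > 1. If c = 0 then 58 = 185d^2, so 185·58 = (185d)^2 is a perfect square in Q — but 185·58 = 10730 is not a perfect square (since 185 and 58 are distinct squarefree integers). Contradiction. Hence √58 ∉ Q(√185), so x^2 - 58 stays irreducible over Q(√185) and [Q(√185, √58) : Q(√185)] = 2. By the tower law, [Q(√185, √58) : Q] = 2 · 2 = 4.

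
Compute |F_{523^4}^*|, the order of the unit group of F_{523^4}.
|F_{523^4}^*| = 74818113840

F_{523^4} has 523^4 = 74818113841 elements; its multiplicative group consists of all nonzero elements, so |F_{523^4}^*| = 74818113841 - 1 = 74818113840. (It is cyclic since any finite subgroup of the multiplicative group of a field is cyclic.)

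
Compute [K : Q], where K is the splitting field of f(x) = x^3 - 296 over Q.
[K : Q] = 6

The roots of x^3 - 296 are ∛296, ω∛296, ω^2∛296 where ω = e^(2πi/3) is a primitive cube root of unity, so K = Q(∛296, ω). Now [Q(∛296):Q] = 3 (since 296 is not a perfect cube, x^3 - 296 is irreducible) and [Q(ω):Q] = 2. Both 2 and 3 divide [K:Q], and [K:Q] ≤ 3·2 = 6, so [K:Q] = 6. (Equivalently: Q(∛296) ⊂ R but ω ∉ R, so [K : Q(∛296)] = 2.)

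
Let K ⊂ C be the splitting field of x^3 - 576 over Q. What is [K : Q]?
[K : Q] = 6

The roots of x^3 - 576 are ∛576, ω∛576, ω^2∛576 where ω = e^(2πi/3) is a primitive cube root of unity, so K = Q(∛576, ω). Now [Q(∛576):Q] = 3 (since 576 is not a perfect cube, x^3 - 576 is irreducible) and [Q(ω):Q] = 2. Both 2 and 3 divide [K:Q], and [K:Q] ≤ 3·2 = 6, so [K:Q] = 6. (Equivalently: Q(∛576) ⊂ R but ω ∉ R, so [K : Q(∛576)] = 2.)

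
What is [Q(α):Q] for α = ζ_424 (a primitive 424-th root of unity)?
[Q(α):Q] = 208

The minimal polynomial of ζ_424 over Q is the 424-th cyclotomic polynomial Φ_424(x), which is irreducible over Q and has degree φ(424) = 208. Hence [Q(α):Q] = φ(424) = 208.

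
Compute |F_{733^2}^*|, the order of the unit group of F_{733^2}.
|F_{733^2}^*| = 537288

F_{733^2} has 733^2 = 537289 elements; its multiplicative group consists of all nonzero elements, so |F_{733^2}^*| = 537289 - 1 = 537288. (It is cyclic since any finite subgroup of the multiplicative group of a field is cyclic.)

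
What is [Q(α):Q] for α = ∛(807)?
[Q(α):Q] = 3

The minimal polynomial of α is x^3 - 807, irreducible over Q since 807 is not a perfect cube (so x^3 - 807 has no rational root). Hence [Q(α):Q] = deg(m_α) = 3.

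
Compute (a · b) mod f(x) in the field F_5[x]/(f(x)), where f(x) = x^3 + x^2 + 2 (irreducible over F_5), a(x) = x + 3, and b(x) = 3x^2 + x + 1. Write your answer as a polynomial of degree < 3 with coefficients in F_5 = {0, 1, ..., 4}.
a · b ≡ 2x^2 + 4x + 2 (mod f(x))

Multiply in F_5[x]: a(x)·b(x) = (x + 3)·(3x^2 + x + 1) = 3x^3 + 4x + 3. This has degree ≥ 3, so divide by f(x) over F_5: 3x^3 + 4x + 3 = (3)·(x^3 + x^2 + 2) + (2x^2 + 4x + 2). Hence a·b ≡ 2x^2 + 4x + 2 (mod f). (F_5[x]/(f) is a field with 5^3 = 125 elements since f is irreducible of degree 3.)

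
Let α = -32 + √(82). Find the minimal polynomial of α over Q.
m_α(x) = x^2 + 64x + 942

From α + 32 = √(82), squaring gives (α + 32)^2 = 82, i.e. α^2 + 64α + 1024 = 82, so α^2 + 64α + 942 = 0. The discriminant of x^2 + 64x + 942 is (64)^2 - 4·(942) = 4096 - 3768 = 328, and 4·(82) is not a perfect square in Q since 82 is squarefree and ≠ 1. Hence x^2 + 64x + 942 is irreducible over Q and is the minimal polynomial of α.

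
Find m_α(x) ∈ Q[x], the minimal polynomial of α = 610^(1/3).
m_α(x) = x^3 - 610

α satisfies α^3 = 610, so x^3 - 610 annihilates α. By the rational root test, a rational root p/q (in lowest terms) of x^3 - 610 would satisfy p^3 = 610 q^3, forcing q = 1 and p^3 = 610; but 610 is not a perfect cube, contradiction. A monic cubic over Q with no rational root is irreducible (any nontrivial factorization would include a linear factor). Hence x^3 - 610 is the minimal polynomial of α, and in particular [Q(α):Q] = 3.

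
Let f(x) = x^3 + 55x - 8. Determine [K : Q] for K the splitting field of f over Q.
[K : Q] = 6

By the rational root test, any rational root of the monic integer polynomial f(x) = x^3 + 55x - 8 must be an integer dividing the constant term -8, i.e. one of ±{1, 2, 4, 8}. Evaluating: f(1) = 48, f(-1) = -64, f(2) = 110, f(-2) = -126, f(4) = 276, f(-4) = -292, f(8) = 944, f(-8) = -960; none is 0, so f has no rational root and is therefore irreducible over Q (a cubic with no linear factor over a field is irreducible). For an irreducible cubic, the Galois group is A_3 or S_3 according as the discriminant disc(f) = -4a^3 - 27b^2 = -4·(55)^3 - 27·(-8)^2 = -667228 is or is not a square in Q. Here disc(f) = -667228 is not a perfect square in Q, so the Galois group of f over Q is not contained in A_3 and must be all of S_3. The splitting field has degree |S_3| = 6 over Q, so [K : Q] = 6.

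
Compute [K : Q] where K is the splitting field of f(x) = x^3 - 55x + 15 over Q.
[K : Q] = 6

By the rational root test, any rational root of the monic integer polynomial f(x) = x^3 - 55x + 15 must be an integer dividing the constant term 15, i.e. one of ±{1, 3, 5, 15}. Evaluating: f(1) = -39, f(-1) = 69, f(3) = -123, f(-3) = 153, f(5) = -135, f(-5) = 165, f(15) = 2565, f(-15) = -2535; none is 0, so f has no rational root and is therefore irreducible over Q (a cubic with no linear factor over a field is irreducible). For an irreducible cubic, the Galois group is A_3 or S_3 according as the discriminant disc(f) = -4a^3 - 27b^2 = -4·(-55)^3 - 27·(15)^2 = 659425 is or is not a square in Q. Here disc(f) = 659425 is not a perfect square in Q, so the Galois group of f over Q is not contained in A_3 and must be all of S_3. The splitting field has degree |S_3| = 6 over Q, so [K : Q] = 6.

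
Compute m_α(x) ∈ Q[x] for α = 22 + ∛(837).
m_α(x) = x^3 - 66x^2 + 1452x - 11485

Set β = α - 22 = ∛(837), so β^3 = 837. Then (α - 22)^3 - 837 = 0, i.e. α is a root of g(x) = (x - 22)^3 - 837 = x^3 - 66x^2 + 1452x - 11485. Since g(x) = h(x - 22) where h(x) = x^3 - 837, and h is irreducible over Q (because 837 is not a perfect cube, so h has no rational root, and a monic cubic with no rational root is irreducible), g is also irreducible (irreducibility is preserved under the substitution x → x - 22). Hence m_α(x) = x^3 - 66x^2 + 1452x - 11485.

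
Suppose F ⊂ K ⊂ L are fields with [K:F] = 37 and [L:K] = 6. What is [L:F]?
[L:F] = 222

The tower law says that for any tower of field extensions F ⊂ K ⊂ L with finite degrees, [L:F] = [L:K] · [K:F]. Here this gives [L:F] = 6 · 37 = 222.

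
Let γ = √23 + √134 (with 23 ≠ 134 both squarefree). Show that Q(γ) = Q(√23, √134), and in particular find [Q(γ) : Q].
[Q(γ) : Q] = 4 (equivalently, Q(γ) = Q(√23, √134))

Obviously Q(γ) ⊆ Q(√23, √134), and [Q(√23, √134):Q] = 4 (since 23, 134 are distinct squarefree integers > 1 with 3082 not a perfect square). To show equality we compute the minimal polynomial of γ. From γ = √23 + √134: γ^2 = 23 + 2√(3082) + 134 = 157 + 2√(3082), so γ^2 - 157 = 2√(3082); squaring, (γ^2 - 157)^2 = 4·3082, i.e. γ^4 - 314γ^2 + 24649 - 12328 = 0, i.e. γ^4 - 314γ^2 + 12321 = 0. So γ is a root of x^4 - 314x^2 + 12321. This polynomial is irreducible over Q: it has no rational root (each ±√23 ± √134 is irrational), and any factorization into two quadratics over Q would force √(3082) ∈ Q (pairing opposite roots) or √23, √134 ∈ Q (other pairings), all impossible. Hence [Q(γ):Q] = 4 = [Q(√23, √134):Q], so Q(γ) = Q(√23, √134).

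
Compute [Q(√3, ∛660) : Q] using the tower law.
[Q(√3, ∛660) : Q] = 6

Let L = Q(√3, ∛660). Since Q(√3) ⊂ L and [Q(√3):Q] = 2, the tower law gives 2 | [L:Q]. Likewise Q(∛660) ⊂ L with [Q(∛660):Q] = 3 (because 660 is not a perfect cube), so 3 | [L:Q]. As gcd(2,3) = 1, [L:Q] is divisible by 6. Conversely L is generated over Q by √3 and ∛660, so [L:Q] ≤ 2·3 = 6. Therefore [Q(√3, ∛660) : Q] = 6.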